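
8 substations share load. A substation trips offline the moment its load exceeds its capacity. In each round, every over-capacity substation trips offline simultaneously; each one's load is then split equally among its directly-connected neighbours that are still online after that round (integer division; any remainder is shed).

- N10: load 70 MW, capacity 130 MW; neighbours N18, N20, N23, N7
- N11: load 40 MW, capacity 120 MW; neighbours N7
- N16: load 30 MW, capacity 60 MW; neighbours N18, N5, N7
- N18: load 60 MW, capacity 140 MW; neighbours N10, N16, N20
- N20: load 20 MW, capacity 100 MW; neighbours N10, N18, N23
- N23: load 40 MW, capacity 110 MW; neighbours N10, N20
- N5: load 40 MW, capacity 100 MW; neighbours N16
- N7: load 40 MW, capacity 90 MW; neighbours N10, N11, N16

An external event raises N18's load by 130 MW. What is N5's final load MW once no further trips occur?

Round 1 — N18 at 190 > 140. N18 trips offline.
  N18 sheds 190 MW to N10, N16, N20: 63 each (1 lost).
    N10: 70+63 = 133 > 130
    N16: 30+63 = 93 > 60
    N20: 20+63 = 83 ≤ 100
Round 2 — N10, N16 trip offline.
  N10 sheds 133 MW to N20, N23, N7: 44 each (1 lost).
    N20: 83+44 = 127 > 100
    N23: 40+44 = 84 ≤ 110
    N7: 40+44 = 84 ≤ 90
  N16 sheds 93 MW to N5, N7: 46 each (1 lost).
    N5: 40+46 = 86 ≤ 100
    N7: 84+46 = 130 > 90
Round 3 — N20, N7 trip offline.
  N20 sheds 127 MW to N23: 127 each.
    N23: 84+127 = 211 > 110
  N7 sheds 130 MW to N11: 130 each.
    N11: 40+130 = 170 > 120
Round 4 — N11, N23 trip offline.
  N11 sheds 170 MW: no online neighbours, lost.
  N23 sheds 211 MW: no online neighbours, lost.
No further trips.

86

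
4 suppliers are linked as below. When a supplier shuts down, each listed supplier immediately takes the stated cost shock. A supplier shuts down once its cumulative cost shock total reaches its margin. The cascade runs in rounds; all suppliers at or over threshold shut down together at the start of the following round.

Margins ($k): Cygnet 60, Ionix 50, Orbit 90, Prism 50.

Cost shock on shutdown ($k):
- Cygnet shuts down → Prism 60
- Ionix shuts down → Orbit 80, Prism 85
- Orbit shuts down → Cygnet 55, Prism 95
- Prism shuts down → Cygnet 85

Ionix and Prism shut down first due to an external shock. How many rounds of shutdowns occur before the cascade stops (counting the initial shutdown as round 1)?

Round 1 — Ionix, Prism shut down (initial).
  Cygnet: +85 → 85 ≥ 60
  Orbit: +80 → 80 < 90
Round 2 — Cygnet shuts down.
No further shutdowns.

2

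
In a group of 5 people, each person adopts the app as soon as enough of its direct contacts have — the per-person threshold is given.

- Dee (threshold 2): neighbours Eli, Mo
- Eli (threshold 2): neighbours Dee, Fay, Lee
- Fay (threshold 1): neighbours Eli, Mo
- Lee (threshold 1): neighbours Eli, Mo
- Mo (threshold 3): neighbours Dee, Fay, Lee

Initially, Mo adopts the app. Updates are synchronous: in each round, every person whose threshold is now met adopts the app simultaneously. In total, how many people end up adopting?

Round 1 — Mo adopts the app (initial).
Round 2 — checking thresholds:
  Dee: 1 of 2 neighbours < 2, below threshold.
  Fay: 1 of 2 neighbours ≥ 1, adopts the app.
  Lee: 1 of 2 neighbours ≥ 1, adopts the app.
Round 3 — checking thresholds:
  Dee: 1 of 2 neighbours < 2, below threshold.
  Eli: 2 of 3 neighbours ≥ 2, adopts the app.
Round 4 — checking thresholds:
  Dee: 2 of 2 neighbours ≥ 2, adopts the app.
Round 5 — no new adoptions; cascade stops.

5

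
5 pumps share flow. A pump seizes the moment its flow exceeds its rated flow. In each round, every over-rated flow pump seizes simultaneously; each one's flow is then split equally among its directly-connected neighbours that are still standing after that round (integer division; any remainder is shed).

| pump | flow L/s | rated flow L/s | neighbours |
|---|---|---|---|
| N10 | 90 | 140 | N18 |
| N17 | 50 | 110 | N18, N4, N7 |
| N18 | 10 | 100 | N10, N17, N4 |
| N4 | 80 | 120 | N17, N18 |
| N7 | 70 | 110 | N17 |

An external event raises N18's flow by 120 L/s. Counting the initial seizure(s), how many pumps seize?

4

Round 1 — N18 at 130 > 100. N18 seizes.
  N18 sheds 130 L/s to N10, N17, N4: 43 each (1 lost).
    N10: 90+43 = 133 ≤ 140
    N17: 50+43 = 93 ≤ 110
    N4: 80+43 = 123 > 120
Round 2 — N4 seizes.
  N4 sheds 123 L/s to N17: 123 each.
    N17: 93+123 = 216 > 110
Round 3 — N17 seizes.
  N17 sheds 216 L/s to N7: 216 each.
    N7: 70+216 = 286 > 110
Round 4 — N7 seizes.
  N7 sheds 286 L/s: no online neighbours, lost.
No further seizures.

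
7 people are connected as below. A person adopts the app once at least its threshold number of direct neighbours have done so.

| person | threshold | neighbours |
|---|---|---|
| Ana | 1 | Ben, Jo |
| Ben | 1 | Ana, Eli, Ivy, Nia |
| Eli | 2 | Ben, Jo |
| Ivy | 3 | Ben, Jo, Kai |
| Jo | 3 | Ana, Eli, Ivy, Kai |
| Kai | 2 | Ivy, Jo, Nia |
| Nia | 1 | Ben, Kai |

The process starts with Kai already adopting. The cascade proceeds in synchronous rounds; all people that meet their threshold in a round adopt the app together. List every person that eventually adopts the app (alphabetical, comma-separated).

Ana, Ben, Kai, Nia

Round 1 — Kai adopts the app (initial).
Round 2 — checking thresholds:
  Ivy: 1 of 3 neighbours < 3, holds.
  Jo: 1 of 4 neighbours < 3, holds.
  Nia: 1 of 2 neighbours ≥ 1, adopts the app.
Round 3 — checking thresholds:
  Ben: 1 of 4 neighbours ≥ 1, adopts the app.
  Ivy: 1 of 3 neighbours < 3, holds.
  Jo: 1 of 4 neighbours < 3, holds.
Round 4 — checking thresholds:
  Ana: 1 of 2 neighbours ≥ 1, adopts the app.
  Eli: 1 of 2 neighbours < 2, holds.
  Ivy: 2 of 3 neighbours < 3, holds.
  Jo: 1 of 4 neighbours < 3, holds.
Round 5 — no new adoptions; cascade stops.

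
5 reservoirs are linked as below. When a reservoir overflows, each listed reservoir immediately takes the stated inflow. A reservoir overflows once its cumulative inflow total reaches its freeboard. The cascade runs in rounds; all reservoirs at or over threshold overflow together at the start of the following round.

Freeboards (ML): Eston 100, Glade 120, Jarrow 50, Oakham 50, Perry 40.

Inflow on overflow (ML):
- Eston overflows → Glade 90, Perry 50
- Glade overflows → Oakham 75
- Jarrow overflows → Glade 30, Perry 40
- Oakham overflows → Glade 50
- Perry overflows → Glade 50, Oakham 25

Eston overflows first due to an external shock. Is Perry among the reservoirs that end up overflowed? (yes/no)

Round 1 — Eston overflows (initial).
  Glade: +90 → 90 < 120
  Perry: +50 → 50 ≥ 40
Round 2 — Perry overflows.
  Glade: +50 → 140 ≥ 120
  Oakham: +25 → 25 < 50
Round 3 — Glade overflows.
  Oakham: +75 → 100 ≥ 50
Round 4 — Oakham overflows.
No further overflows.

yes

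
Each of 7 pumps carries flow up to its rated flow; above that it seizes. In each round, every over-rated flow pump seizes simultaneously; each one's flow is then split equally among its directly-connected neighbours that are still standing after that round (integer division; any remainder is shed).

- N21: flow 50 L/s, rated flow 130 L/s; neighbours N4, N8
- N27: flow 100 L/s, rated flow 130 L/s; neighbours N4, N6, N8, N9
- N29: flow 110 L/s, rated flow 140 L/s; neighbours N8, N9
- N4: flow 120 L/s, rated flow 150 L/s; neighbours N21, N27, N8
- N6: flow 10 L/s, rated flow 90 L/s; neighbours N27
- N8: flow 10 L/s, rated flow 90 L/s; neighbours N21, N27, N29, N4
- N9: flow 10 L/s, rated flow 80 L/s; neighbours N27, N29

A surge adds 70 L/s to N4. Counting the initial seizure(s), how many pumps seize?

Round 1 — N4 at 190 > 150. N4 seizes.
  N4 sheds 190 L/s to N21, N27, N8: 63 each (1 lost).
    N21: 50+63 = 113 ≤ 130
    N27: 100+63 = 163 > 130
    N8: 10+63 = 73 ≤ 90
Round 2 — N27 seizes.
  N27 sheds 163 L/s to N6, N8, N9: 54 each (1 lost).
    N6: 10+54 = 64 ≤ 90
    N8: 73+54 = 127 > 90
    N9: 10+54 = 64 ≤ 80
Round 3 — N8 seizes.
  N8 sheds 127 L/s to N21, N29: 63 each (1 lost).
    N21: 113+63 = 176 > 130
    N29: 110+63 = 173 > 140
Round 4 — N21, N29 seize.
  N21 sheds 176 L/s: no online neighbours, lost.
  N29 sheds 173 L/s to N9: 173 each.
    N9: 64+173 = 237 > 80
Round 5 — N9 seizes.
  N9 sheds 237 L/s: no online neighbours, lost.
No further seizures.

6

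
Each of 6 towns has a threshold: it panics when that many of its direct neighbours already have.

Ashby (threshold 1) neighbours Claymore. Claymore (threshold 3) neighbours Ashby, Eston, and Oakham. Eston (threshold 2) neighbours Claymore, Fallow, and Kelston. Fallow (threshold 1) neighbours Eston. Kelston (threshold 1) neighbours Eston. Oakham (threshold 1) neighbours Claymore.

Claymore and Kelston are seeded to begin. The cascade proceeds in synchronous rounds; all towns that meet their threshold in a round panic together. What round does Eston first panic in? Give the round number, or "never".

Round 1 — Claymore, Kelston panic (initial).
Round 2 — checking thresholds:
  Ashby: 1 of 1 neighbours ≥ 1, panics.
  Eston: 2 of 3 neighbours ≥ 2, panics.
  Oakham: 1 of 1 neighbours ≥ 1, panics.
Round 3 — checking thresholds:
  Fallow: 1 of 1 neighbours ≥ 1, panics.
Round 4 — no new panics; cascade stops.

2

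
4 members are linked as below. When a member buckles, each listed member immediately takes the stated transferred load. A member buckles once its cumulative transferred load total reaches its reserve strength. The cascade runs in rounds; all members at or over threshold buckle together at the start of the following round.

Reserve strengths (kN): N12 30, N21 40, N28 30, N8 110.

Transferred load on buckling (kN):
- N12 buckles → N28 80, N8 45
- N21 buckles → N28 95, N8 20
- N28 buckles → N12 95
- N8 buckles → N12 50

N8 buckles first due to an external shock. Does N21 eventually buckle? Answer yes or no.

no

Round 1 — N8 buckles (initial).
  N12: +50 → 50 ≥ 30
Round 2 — N12 buckles.
  N28: +80 → 80 ≥ 30
Round 3 — N28 buckles.
No further bucklings.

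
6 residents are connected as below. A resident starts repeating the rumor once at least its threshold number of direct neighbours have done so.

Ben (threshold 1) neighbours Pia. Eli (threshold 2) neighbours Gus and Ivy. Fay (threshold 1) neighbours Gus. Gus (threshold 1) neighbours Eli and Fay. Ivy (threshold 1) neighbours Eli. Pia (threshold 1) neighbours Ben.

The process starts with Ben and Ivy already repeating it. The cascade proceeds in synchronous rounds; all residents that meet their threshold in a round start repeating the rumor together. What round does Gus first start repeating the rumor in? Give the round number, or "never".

Round 1 — Ben, Ivy start repeating the rumor (initial).
Round 2 — checking thresholds:
  Eli: 1 of 2 neighbours < 2, holds.
  Pia: 1 of 1 neighbours ≥ 1, starts repeating the rumor.
Round 3 — no new spreads; cascade stops.

never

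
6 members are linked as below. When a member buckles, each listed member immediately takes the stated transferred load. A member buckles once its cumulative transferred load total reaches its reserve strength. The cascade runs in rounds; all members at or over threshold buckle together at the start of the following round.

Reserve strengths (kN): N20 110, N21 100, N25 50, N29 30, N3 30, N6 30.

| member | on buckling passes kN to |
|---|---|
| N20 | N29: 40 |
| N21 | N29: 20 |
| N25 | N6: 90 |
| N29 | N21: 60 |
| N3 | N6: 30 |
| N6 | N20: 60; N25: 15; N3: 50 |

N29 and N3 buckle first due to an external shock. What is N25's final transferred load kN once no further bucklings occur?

15

Round 1 — N29, N3 buckle (initial).
  N21: +60 → 60 < 100
  N6: +30 → 30 ≥ 30
Round 2 — N6 buckles.
  N20: +60 → 60 < 110
  N25: +15 → 15 < 50
No further bucklings.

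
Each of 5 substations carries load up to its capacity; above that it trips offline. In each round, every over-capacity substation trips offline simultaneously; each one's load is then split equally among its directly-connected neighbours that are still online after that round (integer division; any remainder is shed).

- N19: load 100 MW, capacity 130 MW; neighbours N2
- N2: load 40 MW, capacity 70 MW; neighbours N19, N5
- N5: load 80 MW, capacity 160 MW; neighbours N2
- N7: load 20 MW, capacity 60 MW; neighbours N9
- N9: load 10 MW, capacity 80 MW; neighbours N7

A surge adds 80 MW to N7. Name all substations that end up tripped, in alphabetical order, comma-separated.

N7, N9

Round 1 — N7 at 100 > 60. N7 trips offline.
  N7 sheds 100 MW to N9: 100 each.
    N9: 10+100 = 110 > 80
Round 2 — N9 trips offline.
  N9 sheds 110 MW: no online neighbours, lost.
No further trips.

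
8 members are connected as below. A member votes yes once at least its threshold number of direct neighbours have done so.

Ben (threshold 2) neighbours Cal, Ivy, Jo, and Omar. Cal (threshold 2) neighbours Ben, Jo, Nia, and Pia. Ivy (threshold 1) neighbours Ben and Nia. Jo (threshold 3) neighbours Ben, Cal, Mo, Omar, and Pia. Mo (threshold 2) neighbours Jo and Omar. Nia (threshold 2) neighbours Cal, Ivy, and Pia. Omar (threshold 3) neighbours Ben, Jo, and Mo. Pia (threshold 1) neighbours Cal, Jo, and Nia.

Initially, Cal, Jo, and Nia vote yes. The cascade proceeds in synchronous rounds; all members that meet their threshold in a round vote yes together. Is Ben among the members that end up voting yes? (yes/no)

Round 1 — Cal, Jo, Nia vote yes (initial).
Round 2 — checking thresholds:
  Ben: 2 of 4 neighbours ≥ 2, votes yes.
  Ivy: 1 of 2 neighbours ≥ 1, votes yes.
  Mo: 1 of 2 neighbours < 2, not yet.
  Omar: 1 of 3 neighbours < 3, not yet.
  Pia: 3 of 3 neighbours ≥ 1, votes yes.
Round 3 — no new yes votes; cascade stops.

yes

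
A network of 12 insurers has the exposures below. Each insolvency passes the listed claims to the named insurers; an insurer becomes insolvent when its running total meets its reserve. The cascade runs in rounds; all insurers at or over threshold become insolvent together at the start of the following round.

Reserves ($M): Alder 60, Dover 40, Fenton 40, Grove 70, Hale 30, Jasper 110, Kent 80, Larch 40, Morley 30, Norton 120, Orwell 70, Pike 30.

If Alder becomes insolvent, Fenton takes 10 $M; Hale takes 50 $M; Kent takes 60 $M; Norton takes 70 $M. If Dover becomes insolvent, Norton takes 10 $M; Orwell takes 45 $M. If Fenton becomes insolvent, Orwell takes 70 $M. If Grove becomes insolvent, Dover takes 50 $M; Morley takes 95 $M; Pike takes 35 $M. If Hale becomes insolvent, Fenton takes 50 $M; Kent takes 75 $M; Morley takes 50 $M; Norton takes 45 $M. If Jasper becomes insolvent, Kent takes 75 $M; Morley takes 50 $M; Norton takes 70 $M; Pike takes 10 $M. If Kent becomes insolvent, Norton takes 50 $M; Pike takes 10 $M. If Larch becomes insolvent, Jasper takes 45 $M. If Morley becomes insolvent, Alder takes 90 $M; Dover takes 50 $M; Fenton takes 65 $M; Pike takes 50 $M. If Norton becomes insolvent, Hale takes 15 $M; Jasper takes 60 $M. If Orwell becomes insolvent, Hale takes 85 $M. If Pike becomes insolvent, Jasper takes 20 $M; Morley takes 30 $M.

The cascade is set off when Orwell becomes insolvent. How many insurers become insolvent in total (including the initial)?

Round 1 — Orwell becomes insolvent (initial).
  Hale: +85 → 85 ≥ 30
Round 2 — Hale becomes insolvent.
  Fenton: +50 → 50 ≥ 40
  Kent: +75 → 75 < 80
  Morley: +50 → 50 ≥ 30
  Norton: +45 → 45 < 120
Round 3 — Fenton, Morley become insolvent.
  Alder: +90 → 90 ≥ 60
  Dover: +50 → 50 ≥ 40
  Pike: +50 → 50 ≥ 30
Round 4 — Alder, Dover, Pike become insolvent.
  Jasper: +20 → 20 < 110
  Kent: +60 → 135 ≥ 80
  Norton: +70+10 → 125 ≥ 120
Round 5 — Kent, Norton become insolvent.
  Jasper: +60 → 80 < 110
No further insolvencies.

9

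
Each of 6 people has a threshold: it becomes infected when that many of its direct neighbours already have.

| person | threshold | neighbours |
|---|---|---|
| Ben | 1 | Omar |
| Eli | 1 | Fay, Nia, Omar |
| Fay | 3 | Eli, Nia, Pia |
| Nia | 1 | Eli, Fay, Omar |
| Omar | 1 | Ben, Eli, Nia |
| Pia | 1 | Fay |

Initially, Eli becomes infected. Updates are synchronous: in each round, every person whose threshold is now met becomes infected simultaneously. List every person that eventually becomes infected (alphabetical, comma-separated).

Ben, Eli, Nia, Omar

Round 1 — Eli becomes infected (initial).
Round 2 — checking thresholds:
  Fay: 1 of 3 neighbours < 3, not yet.
  Nia: 1 of 3 neighbours ≥ 1, becomes infected.
  Omar: 1 of 3 neighbours ≥ 1, becomes infected.
Round 3 — checking thresholds:
  Ben: 1 of 1 neighbours ≥ 1, becomes infected.
  Fay: 2 of 3 neighbours < 3, not yet.
Round 4 — no new infections; cascade stops.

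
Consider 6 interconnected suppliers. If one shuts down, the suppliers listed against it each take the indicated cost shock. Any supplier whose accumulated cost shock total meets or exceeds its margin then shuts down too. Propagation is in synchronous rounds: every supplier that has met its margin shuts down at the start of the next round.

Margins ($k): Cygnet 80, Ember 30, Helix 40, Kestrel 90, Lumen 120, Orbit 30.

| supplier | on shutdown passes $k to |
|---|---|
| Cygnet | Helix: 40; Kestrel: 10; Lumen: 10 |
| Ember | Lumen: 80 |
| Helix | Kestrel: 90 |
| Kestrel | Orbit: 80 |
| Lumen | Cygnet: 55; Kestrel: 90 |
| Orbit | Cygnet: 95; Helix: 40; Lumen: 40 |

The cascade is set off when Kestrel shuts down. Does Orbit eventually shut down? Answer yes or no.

yes

Round 1 — Kestrel shuts down (initial).
  Orbit: +80 → 80 ≥ 30
Round 2 — Orbit shuts down.
  Cygnet: +95 → 95 ≥ 80
  Helix: +40 → 40 ≥ 40
  Lumen: +40 → 40 < 120
Round 3 — Cygnet, Helix shut down.
  Lumen: +10 → 50 < 120
No further shutdowns.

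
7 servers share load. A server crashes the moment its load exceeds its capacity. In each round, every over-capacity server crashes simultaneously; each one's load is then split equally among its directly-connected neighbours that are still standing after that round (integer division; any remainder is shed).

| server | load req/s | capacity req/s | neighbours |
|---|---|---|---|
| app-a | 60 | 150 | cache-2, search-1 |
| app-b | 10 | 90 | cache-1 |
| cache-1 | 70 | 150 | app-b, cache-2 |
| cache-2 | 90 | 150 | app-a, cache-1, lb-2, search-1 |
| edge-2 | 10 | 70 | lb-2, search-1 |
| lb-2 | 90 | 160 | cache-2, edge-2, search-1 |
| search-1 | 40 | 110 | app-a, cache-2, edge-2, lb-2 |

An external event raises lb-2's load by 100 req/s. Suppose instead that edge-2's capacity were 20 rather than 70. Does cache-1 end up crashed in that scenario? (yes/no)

no

With edge-2's capacity at 20:
Round 1 — lb-2 at 190 > 160. lb-2 crashes.
  lb-2 sheds 190 req/s to cache-2, edge-2, search-1: 63 each (1 lost).
    cache-2: 90+63 = 153 > 150
    edge-2: 10+63 = 73 > 20
    search-1: 40+63 = 103 ≤ 110
Round 2 — cache-2, edge-2 crash.
  cache-2 sheds 153 req/s to app-a, cache-1, search-1: 51 each.
    app-a: 60+51 = 111 ≤ 150
    cache-1: 70+51 = 121 ≤ 150
    search-1: 103+51 = 154 > 110
  edge-2 sheds 73 req/s to search-1: 73 each.
    search-1: 154+73 = 227 > 110
Round 3 — search-1 crashes.
  search-1 sheds 227 req/s to app-a: 227 each.
    app-a: 111+227 = 338 > 150
Round 4 — app-a crashes.
  app-a sheds 338 req/s: no online neighbours, lost.
No further crashes.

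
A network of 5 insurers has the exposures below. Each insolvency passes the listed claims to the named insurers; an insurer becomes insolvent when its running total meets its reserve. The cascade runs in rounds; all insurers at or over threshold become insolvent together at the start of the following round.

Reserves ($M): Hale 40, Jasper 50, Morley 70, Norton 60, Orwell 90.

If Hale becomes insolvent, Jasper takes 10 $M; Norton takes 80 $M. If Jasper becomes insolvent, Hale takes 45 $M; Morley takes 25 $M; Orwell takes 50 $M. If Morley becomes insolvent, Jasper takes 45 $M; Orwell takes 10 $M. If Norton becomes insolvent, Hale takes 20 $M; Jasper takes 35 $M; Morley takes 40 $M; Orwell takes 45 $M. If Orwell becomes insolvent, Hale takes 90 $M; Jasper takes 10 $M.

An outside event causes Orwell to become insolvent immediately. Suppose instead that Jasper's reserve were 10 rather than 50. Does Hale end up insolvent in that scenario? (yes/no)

yes

With Jasper's reserve at 10:
Round 1 — Orwell becomes insolvent (initial).
  Hale: +90 → 90 ≥ 40
  Jasper: +10 → 10 ≥ 10
Round 2 — Hale, Jasper become insolvent.
  Morley: +25 → 25 < 70
  Norton: +80 → 80 ≥ 60
Round 3 — Norton becomes insolvent.
  Morley: +40 → 65 < 70
No further insolvencies.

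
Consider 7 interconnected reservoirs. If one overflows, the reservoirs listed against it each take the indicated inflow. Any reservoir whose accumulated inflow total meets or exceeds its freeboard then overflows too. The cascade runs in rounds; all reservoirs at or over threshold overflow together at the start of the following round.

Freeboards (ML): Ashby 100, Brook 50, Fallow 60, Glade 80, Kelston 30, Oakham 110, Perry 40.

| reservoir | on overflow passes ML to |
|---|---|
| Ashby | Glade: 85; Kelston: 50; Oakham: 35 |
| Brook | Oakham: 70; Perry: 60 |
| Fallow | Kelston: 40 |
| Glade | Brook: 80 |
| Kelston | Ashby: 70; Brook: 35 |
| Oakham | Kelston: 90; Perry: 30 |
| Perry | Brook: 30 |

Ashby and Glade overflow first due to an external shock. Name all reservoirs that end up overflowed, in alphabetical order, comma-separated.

Ashby, Brook, Glade, Kelston, Perry

Round 1 — Ashby, Glade overflow (initial).
  Brook: +80 → 80 ≥ 50
  Kelston: +50 → 50 ≥ 30
  Oakham: +35 → 35 < 110
Round 2 — Brook, Kelston overflow.
  Oakham: +70 → 105 < 110
  Perry: +60 → 60 ≥ 40
Round 3 — Perry overflows.
No further overflows.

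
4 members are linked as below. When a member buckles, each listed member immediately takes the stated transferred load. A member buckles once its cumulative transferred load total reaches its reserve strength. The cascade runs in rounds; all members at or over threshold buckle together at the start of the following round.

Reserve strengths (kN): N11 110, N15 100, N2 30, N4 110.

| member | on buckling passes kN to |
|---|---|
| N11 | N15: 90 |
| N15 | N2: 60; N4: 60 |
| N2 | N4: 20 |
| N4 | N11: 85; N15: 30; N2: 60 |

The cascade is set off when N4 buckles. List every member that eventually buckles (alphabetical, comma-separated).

N2, N4

Round 1 — N4 buckles (initial).
  N11: +85 → 85 < 110
  N15: +30 → 30 < 100
  N2: +60 → 60 ≥ 30
Round 2 — N2 buckles.
No further bucklings.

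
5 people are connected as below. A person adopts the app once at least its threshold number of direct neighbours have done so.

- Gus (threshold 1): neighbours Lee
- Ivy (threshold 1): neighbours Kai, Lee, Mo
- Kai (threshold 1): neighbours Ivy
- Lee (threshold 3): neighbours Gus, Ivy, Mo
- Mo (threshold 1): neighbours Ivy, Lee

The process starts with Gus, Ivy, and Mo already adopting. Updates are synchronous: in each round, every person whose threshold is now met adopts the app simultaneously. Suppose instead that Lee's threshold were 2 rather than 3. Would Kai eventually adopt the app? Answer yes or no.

With Lee's threshold at 2:
Round 1 — Gus, Ivy, Mo adopt the app (initial).
Round 2 — checking thresholds:
  Kai: 1 of 1 neighbours ≥ 1, adopts the app.
  Lee: 3 of 3 neighbours ≥ 2, adopts the app.
Round 3 — no new adoptions; cascade stops.

yes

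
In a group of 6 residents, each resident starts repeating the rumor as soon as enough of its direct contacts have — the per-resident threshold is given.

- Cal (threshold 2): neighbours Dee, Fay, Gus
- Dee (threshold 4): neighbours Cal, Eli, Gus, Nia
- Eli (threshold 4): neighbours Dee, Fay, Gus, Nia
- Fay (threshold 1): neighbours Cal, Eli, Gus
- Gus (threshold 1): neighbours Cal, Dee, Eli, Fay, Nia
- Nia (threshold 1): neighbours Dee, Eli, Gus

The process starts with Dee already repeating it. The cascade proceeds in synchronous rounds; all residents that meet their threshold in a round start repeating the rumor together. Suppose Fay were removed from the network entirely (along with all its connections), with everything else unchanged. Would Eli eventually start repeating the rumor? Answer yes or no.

no

With Fay removed:
Round 1 — Dee starts repeating the rumor (initial).
Round 2 — checking thresholds:
  Cal: 1 of 2 neighbours < 2, holds.
  Eli: 1 of 3 neighbours < 4, holds.
  Gus: 1 of 4 neighbours ≥ 1, starts repeating the rumor.
  Nia: 1 of 3 neighbours ≥ 1, starts repeating the rumor.
Round 3 — checking thresholds:
  Cal: 2 of 2 neighbours ≥ 2, starts repeating the rumor.
  Eli: 3 of 3 neighbours < 4, holds.
Round 4 — no new spreads; cascade stops.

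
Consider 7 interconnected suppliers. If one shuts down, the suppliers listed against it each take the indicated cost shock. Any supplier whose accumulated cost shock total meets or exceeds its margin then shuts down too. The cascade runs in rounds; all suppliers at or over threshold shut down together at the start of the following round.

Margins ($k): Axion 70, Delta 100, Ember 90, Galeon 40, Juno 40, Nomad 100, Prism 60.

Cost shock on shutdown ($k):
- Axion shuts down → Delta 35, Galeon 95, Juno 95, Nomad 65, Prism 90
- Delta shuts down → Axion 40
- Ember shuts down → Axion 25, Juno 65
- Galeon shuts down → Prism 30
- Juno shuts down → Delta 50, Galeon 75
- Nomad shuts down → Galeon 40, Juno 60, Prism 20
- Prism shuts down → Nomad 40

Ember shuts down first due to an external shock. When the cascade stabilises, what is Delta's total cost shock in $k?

50

Round 1 — Ember shuts down (initial).
  Axion: +25 → 25 < 70
  Juno: +65 → 65 ≥ 40
Round 2 — Juno shuts down.
  Delta: +50 → 50 < 100
  Galeon: +75 → 75 ≥ 40
Round 3 — Galeon shuts down.
  Prism: +30 → 30 < 60
No further shutdowns.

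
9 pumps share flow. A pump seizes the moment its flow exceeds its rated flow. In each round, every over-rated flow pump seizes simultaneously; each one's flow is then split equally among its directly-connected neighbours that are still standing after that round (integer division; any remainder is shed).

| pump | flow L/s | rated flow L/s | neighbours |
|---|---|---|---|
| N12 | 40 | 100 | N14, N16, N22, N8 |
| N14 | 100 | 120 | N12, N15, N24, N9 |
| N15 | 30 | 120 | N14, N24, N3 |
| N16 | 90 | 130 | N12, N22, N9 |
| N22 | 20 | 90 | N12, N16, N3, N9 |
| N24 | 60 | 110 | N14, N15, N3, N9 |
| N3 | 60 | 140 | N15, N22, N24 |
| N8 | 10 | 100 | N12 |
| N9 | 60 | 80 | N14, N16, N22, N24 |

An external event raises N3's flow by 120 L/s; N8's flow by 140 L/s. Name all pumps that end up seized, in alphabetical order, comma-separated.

Round 1 — N3 at 180 > 140; N8 at 150 > 100. N3, N8 seize.
  N3 sheds 180 L/s to N15, N22, N24: 60 each.
    N15: 30+60 = 90 ≤ 120
    N22: 20+60 = 80 ≤ 90
    N24: 60+60 = 120 > 110
  N8 sheds 150 L/s to N12: 150 each.
    N12: 40+150 = 190 > 100
Round 2 — N12, N24 seize.
  N12 sheds 190 L/s to N14, N16, N22: 63 each (1 lost).
    N14: 100+63 = 163 > 120
    N16: 90+63 = 153 > 130
    N22: 80+63 = 143 > 90
  N24 sheds 120 L/s to N14, N15, N9: 40 each.
    N14: 163+40 = 203 > 120
    N15: 90+40 = 130 > 120
    N9: 60+40 = 100 > 80
Round 3 — N14, N15, N16, N22, N9 seize.
  N14 sheds 203 L/s: no online neighbours, lost.
  N15 sheds 130 L/s: no online neighbours, lost.
  N16 sheds 153 L/s: no online neighbours, lost.
  N22 sheds 143 L/s: no online neighbours, lost.
  N9 sheds 100 L/s: no online neighbours, lost.
No further seizures.

N12, N14, N15, N16, N22, N24, N3, N8, N9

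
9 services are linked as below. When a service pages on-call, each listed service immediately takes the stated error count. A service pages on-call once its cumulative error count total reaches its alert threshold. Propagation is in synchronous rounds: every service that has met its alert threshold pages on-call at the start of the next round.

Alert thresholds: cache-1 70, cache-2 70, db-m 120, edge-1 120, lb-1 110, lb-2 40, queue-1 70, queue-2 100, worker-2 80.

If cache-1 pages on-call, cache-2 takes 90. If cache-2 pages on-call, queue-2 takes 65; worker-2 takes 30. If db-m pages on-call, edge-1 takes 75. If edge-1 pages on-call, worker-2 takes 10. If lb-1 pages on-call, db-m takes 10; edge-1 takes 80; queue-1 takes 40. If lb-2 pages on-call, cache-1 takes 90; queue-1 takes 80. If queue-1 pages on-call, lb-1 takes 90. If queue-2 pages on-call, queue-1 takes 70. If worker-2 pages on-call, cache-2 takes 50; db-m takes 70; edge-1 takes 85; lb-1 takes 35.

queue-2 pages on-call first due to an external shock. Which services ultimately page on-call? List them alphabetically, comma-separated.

Round 1 — queue-2 pages on-call (initial).
  queue-1: +70 → 70 ≥ 70
Round 2 — queue-1 pages on-call.
  lb-1: +90 → 90 < 110
No further pages.

queue-1, queue-2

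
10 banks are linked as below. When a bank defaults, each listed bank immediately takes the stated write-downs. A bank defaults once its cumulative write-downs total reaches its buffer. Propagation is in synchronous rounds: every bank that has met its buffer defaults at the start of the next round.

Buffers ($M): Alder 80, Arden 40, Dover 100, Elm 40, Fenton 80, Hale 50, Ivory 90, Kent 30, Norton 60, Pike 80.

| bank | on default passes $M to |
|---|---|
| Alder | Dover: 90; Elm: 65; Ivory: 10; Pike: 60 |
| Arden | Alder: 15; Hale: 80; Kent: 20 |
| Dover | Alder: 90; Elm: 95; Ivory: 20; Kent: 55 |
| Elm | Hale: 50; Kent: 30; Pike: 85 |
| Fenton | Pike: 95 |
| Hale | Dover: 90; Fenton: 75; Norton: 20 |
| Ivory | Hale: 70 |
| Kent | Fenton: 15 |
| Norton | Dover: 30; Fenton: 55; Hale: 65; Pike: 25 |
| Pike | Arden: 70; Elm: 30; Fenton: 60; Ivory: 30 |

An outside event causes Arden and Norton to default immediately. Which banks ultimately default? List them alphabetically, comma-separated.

Round 1 — Arden, Norton default (initial).
  Alder: +15 → 15 < 80
  Dover: +30 → 30 < 100
  Fenton: +55 → 55 < 80
  Hale: +80+65 → 145 ≥ 50
  Kent: +20 → 20 < 30
  Pike: +25 → 25 < 80
Round 2 — Hale defaults.
  Dover: +90 → 120 ≥ 100
  Fenton: +75 → 130 ≥ 80
Round 3 — Dover, Fenton default.
  Alder: +90 → 105 ≥ 80
  Elm: +95 → 95 ≥ 40
  Ivory: +20 → 20 < 90
  Kent: +55 → 75 ≥ 30
  Pike: +95 → 120 ≥ 80
Round 4 — Alder, Elm, Kent, Pike default.
  Ivory: +10+30 → 60 < 90
No further defaults.

Alder, Arden, Dover, Elm, Fenton, Hale, Kent, Norton, Pike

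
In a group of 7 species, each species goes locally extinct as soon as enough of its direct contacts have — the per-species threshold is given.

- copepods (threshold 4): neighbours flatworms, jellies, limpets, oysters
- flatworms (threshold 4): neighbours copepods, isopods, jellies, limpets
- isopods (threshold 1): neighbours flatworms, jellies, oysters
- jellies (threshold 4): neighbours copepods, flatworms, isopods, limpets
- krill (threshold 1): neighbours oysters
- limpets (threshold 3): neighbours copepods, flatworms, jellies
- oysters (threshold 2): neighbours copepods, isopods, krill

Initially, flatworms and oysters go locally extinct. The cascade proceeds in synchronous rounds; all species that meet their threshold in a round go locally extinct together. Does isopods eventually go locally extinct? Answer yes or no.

yes

Round 1 — flatworms, oysters go locally extinct (initial).
Round 2 — checking thresholds:
  copepods: 2 of 4 neighbours < 4, not yet.
  isopods: 2 of 3 neighbours ≥ 1, goes locally extinct.
  jellies: 1 of 4 neighbours < 4, not yet.
  krill: 1 of 1 neighbours ≥ 1, goes locally extinct.
  limpets: 1 of 3 neighbours < 3, not yet.
Round 3 — no new extinctions; cascade stops.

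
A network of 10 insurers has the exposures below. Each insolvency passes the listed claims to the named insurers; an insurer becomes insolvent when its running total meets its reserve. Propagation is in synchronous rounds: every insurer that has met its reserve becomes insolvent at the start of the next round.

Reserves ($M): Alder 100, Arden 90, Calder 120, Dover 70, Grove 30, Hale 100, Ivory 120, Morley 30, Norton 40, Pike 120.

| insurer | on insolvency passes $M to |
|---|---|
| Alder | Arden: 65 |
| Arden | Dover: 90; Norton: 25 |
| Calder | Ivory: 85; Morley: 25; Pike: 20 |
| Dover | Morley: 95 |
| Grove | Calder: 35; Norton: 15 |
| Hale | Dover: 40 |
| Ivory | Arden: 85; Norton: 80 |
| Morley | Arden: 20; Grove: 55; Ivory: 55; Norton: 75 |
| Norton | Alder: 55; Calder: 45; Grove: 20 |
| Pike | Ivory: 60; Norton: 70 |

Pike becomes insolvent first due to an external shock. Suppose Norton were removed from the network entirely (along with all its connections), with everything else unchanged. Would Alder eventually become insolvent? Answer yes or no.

With Norton removed:
Round 1 — Pike becomes insolvent (initial).
  Ivory: +60 → 60 < 120
No further insolvencies.

no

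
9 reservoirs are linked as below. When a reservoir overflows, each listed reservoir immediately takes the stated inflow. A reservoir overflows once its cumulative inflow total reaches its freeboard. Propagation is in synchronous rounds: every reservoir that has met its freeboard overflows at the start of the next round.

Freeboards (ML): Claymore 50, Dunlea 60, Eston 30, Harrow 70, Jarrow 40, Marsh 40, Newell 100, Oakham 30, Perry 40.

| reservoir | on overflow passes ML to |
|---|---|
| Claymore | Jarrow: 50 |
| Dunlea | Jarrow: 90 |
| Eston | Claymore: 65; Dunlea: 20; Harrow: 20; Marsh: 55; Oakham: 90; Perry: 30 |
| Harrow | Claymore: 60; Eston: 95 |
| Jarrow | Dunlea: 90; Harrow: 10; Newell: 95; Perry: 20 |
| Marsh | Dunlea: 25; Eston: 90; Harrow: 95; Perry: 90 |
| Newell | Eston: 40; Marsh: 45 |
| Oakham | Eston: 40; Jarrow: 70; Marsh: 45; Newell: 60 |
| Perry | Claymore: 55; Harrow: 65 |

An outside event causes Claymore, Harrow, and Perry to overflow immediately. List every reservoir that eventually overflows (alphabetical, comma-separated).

Round 1 — Claymore, Harrow, Perry overflow (initial).
  Eston: +95 → 95 ≥ 30
  Jarrow: +50 → 50 ≥ 40
Round 2 — Eston, Jarrow overflow.
  Dunlea: +20+90 → 110 ≥ 60
  Marsh: +55 → 55 ≥ 40
  Newell: +95 → 95 < 100
  Oakham: +90 → 90 ≥ 30
Round 3 — Dunlea, Marsh, Oakham overflow.
  Newell: +60 → 155 ≥ 100
Round 4 — Newell overflows.
No further overflows.

Claymore, Dunlea, Eston, Harrow, Jarrow, Marsh, Newell, Oakham, Perry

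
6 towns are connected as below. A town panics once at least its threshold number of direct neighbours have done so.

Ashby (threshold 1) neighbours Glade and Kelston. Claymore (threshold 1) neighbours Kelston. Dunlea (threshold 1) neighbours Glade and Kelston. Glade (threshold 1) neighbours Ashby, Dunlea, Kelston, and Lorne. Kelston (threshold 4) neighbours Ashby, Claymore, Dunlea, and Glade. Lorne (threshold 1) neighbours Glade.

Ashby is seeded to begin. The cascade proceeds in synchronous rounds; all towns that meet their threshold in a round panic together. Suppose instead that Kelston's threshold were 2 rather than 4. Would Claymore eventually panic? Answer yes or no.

With Kelston's threshold at 2:
Round 1 — Ashby panics (initial).
Round 2 — checking thresholds:
  Glade: 1 of 4 neighbours ≥ 1, panics.
  Kelston: 1 of 4 neighbours < 2, below threshold.
Round 3 — checking thresholds:
  Dunlea: 1 of 2 neighbours ≥ 1, panics.
  Kelston: 2 of 4 neighbours ≥ 2, panics.
  Lorne: 1 of 1 neighbours ≥ 1, panics.
Round 4 — checking thresholds:
  Claymore: 1 of 1 neighbours ≥ 1, panics.
Round 5 — no new panics; cascade stops.

yes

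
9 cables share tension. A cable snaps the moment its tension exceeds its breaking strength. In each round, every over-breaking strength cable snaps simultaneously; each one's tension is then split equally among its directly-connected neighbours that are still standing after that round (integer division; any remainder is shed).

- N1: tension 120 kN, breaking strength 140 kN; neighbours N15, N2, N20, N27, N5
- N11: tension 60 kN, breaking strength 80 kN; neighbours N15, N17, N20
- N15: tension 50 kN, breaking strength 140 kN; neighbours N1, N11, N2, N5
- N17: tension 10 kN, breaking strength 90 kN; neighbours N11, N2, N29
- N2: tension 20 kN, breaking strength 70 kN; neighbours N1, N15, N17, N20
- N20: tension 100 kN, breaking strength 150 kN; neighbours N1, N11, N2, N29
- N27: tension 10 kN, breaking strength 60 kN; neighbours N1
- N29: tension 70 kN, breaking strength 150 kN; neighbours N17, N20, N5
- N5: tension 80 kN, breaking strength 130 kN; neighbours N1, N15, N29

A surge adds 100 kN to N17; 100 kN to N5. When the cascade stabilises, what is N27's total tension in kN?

Round 1 — N17 at 110 > 90; N5 at 180 > 130. N17, N5 snap.
  N17 sheds 110 kN to N11, N2, N29: 36 each (2 lost).
    N11: 60+36 = 96 > 80
    N2: 20+36 = 56 ≤ 70
    N29: 70+36 = 106 ≤ 150
  N5 sheds 180 kN to N1, N15, N29: 60 each.
    N1: 120+60 = 180 > 140
    N15: 50+60 = 110 ≤ 140
    N29: 106+60 = 166 > 150
Round 2 — N1, N11, N29 snap.
  N1 sheds 180 kN to N15, N2, N20, N27: 45 each.
    N15: 110+45 = 155 > 140
    N2: 56+45 = 101 > 70
    N20: 100+45 = 145 ≤ 150
    N27: 10+45 = 55 ≤ 60
  N11 sheds 96 kN to N15, N20: 48 each.
    N15: 155+48 = 203 > 140
    N20: 145+48 = 193 > 150
  N29 sheds 166 kN to N20: 166 each.
    N20: 193+166 = 359 > 150
Round 3 — N15, N2, N20 snap.
  N15 sheds 203 kN: no online neighbours, lost.
  N2 sheds 101 kN: no online neighbours, lost.
  N20 sheds 359 kN: no online neighbours, lost.
No further breaks.

55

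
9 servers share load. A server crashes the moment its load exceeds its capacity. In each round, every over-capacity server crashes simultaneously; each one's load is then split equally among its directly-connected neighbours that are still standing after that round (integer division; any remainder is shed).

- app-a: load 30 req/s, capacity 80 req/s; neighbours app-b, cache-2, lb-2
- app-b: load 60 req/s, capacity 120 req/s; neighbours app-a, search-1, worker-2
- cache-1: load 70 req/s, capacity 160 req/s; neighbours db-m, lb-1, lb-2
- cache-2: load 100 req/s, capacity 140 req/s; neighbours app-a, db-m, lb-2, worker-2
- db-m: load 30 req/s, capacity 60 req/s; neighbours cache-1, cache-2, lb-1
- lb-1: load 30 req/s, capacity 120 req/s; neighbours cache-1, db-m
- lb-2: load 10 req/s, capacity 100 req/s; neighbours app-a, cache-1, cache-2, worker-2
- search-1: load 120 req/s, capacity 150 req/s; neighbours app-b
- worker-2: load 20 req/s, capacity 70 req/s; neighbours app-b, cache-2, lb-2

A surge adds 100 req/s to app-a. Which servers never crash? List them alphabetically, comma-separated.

Round 1 — app-a at 130 > 80. app-a crashes.
  app-a sheds 130 req/s to app-b, cache-2, lb-2: 43 each (1 lost).
    app-b: 60+43 = 103 ≤ 120
    cache-2: 100+43 = 143 > 140
    lb-2: 10+43 = 53 ≤ 100
Round 2 — cache-2 crashes.
  cache-2 sheds 143 req/s to db-m, lb-2, worker-2: 47 each (2 lost).
    db-m: 30+47 = 77 > 60
    lb-2: 53+47 = 100 ≤ 100
    worker-2: 20+47 = 67 ≤ 70
Round 3 — db-m crashes.
  db-m sheds 77 req/s to cache-1, lb-1: 38 each (1 lost).
    cache-1: 70+38 = 108 ≤ 160
    lb-1: 30+38 = 68 ≤ 120
No further crashes.

app-b, cache-1, lb-1, lb-2, search-1, worker-2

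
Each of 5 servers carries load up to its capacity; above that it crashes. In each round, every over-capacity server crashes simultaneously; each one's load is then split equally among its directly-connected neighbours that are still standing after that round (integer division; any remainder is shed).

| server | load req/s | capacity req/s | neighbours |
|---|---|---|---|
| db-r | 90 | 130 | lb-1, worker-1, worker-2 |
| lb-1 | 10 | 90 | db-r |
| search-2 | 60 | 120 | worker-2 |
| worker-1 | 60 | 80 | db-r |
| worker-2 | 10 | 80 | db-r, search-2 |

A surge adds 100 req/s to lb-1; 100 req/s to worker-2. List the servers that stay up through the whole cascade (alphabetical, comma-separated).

search-2

Round 1 — lb-1 at 110 > 90; worker-2 at 110 > 80. lb-1, worker-2 crash.
  lb-1 sheds 110 req/s to db-r: 110 each.
    db-r: 90+110 = 200 > 130
  worker-2 sheds 110 req/s to db-r, search-2: 55 each.
    db-r: 200+55 = 255 > 130
    search-2: 60+55 = 115 ≤ 120
Round 2 — db-r crashes.
  db-r sheds 255 req/s to worker-1: 255 each.
    worker-1: 60+255 = 315 > 80
Round 3 — worker-1 crashes.
  worker-1 sheds 315 req/s: no online neighbours, lost.
No further crashes.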